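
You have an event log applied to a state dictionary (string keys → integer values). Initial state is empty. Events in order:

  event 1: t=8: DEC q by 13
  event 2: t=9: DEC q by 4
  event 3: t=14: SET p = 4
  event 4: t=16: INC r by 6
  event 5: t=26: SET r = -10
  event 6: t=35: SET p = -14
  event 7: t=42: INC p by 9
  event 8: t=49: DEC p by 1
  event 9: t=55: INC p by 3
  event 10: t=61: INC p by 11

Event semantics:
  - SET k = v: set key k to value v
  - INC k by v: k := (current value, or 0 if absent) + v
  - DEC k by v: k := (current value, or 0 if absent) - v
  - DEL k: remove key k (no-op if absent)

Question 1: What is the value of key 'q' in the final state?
Answer: -17

Derivation:
Track key 'q' through all 10 events:
  event 1 (t=8: DEC q by 13): q (absent) -> -13
  event 2 (t=9: DEC q by 4): q -13 -> -17
  event 3 (t=14: SET p = 4): q unchanged
  event 4 (t=16: INC r by 6): q unchanged
  event 5 (t=26: SET r = -10): q unchanged
  event 6 (t=35: SET p = -14): q unchanged
  event 7 (t=42: INC p by 9): q unchanged
  event 8 (t=49: DEC p by 1): q unchanged
  event 9 (t=55: INC p by 3): q unchanged
  event 10 (t=61: INC p by 11): q unchanged
Final: q = -17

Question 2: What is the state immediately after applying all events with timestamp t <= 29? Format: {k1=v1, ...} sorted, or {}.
Apply events with t <= 29 (5 events):
  after event 1 (t=8: DEC q by 13): {q=-13}
  after event 2 (t=9: DEC q by 4): {q=-17}
  after event 3 (t=14: SET p = 4): {p=4, q=-17}
  after event 4 (t=16: INC r by 6): {p=4, q=-17, r=6}
  after event 5 (t=26: SET r = -10): {p=4, q=-17, r=-10}

Answer: {p=4, q=-17, r=-10}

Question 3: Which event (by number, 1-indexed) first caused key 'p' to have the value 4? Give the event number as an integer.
Looking for first event where p becomes 4:
  event 3: p (absent) -> 4  <-- first match

Answer: 3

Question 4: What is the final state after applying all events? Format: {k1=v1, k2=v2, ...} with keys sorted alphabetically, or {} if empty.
  after event 1 (t=8: DEC q by 13): {q=-13}
  after event 2 (t=9: DEC q by 4): {q=-17}
  after event 3 (t=14: SET p = 4): {p=4, q=-17}
  after event 4 (t=16: INC r by 6): {p=4, q=-17, r=6}
  after event 5 (t=26: SET r = -10): {p=4, q=-17, r=-10}
  after event 6 (t=35: SET p = -14): {p=-14, q=-17, r=-10}
  after event 7 (t=42: INC p by 9): {p=-5, q=-17, r=-10}
  after event 8 (t=49: DEC p by 1): {p=-6, q=-17, r=-10}
  after event 9 (t=55: INC p by 3): {p=-3, q=-17, r=-10}
  after event 10 (t=61: INC p by 11): {p=8, q=-17, r=-10}

Answer: {p=8, q=-17, r=-10}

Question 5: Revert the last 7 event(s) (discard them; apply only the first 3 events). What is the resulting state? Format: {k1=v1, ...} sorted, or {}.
Answer: {p=4, q=-17}

Derivation:
Keep first 3 events (discard last 7):
  after event 1 (t=8: DEC q by 13): {q=-13}
  after event 2 (t=9: DEC q by 4): {q=-17}
  after event 3 (t=14: SET p = 4): {p=4, q=-17}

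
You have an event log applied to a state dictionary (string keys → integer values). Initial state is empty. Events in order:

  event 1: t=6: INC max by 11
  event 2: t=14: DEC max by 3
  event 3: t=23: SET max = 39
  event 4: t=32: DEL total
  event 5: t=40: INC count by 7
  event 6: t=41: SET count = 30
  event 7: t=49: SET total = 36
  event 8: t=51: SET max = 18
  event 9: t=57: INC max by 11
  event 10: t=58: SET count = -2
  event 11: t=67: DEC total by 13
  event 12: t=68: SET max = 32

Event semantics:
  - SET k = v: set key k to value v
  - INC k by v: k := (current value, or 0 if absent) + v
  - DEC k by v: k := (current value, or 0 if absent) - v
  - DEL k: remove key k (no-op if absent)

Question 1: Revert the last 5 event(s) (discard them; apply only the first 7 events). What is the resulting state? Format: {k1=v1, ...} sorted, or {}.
Keep first 7 events (discard last 5):
  after event 1 (t=6: INC max by 11): {max=11}
  after event 2 (t=14: DEC max by 3): {max=8}
  after event 3 (t=23: SET max = 39): {max=39}
  after event 4 (t=32: DEL total): {max=39}
  after event 5 (t=40: INC count by 7): {count=7, max=39}
  after event 6 (t=41: SET count = 30): {count=30, max=39}
  after event 7 (t=49: SET total = 36): {count=30, max=39, total=36}

Answer: {count=30, max=39, total=36}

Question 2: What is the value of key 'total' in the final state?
Answer: 23

Derivation:
Track key 'total' through all 12 events:
  event 1 (t=6: INC max by 11): total unchanged
  event 2 (t=14: DEC max by 3): total unchanged
  event 3 (t=23: SET max = 39): total unchanged
  event 4 (t=32: DEL total): total (absent) -> (absent)
  event 5 (t=40: INC count by 7): total unchanged
  event 6 (t=41: SET count = 30): total unchanged
  event 7 (t=49: SET total = 36): total (absent) -> 36
  event 8 (t=51: SET max = 18): total unchanged
  event 9 (t=57: INC max by 11): total unchanged
  event 10 (t=58: SET count = -2): total unchanged
  event 11 (t=67: DEC total by 13): total 36 -> 23
  event 12 (t=68: SET max = 32): total unchanged
Final: total = 23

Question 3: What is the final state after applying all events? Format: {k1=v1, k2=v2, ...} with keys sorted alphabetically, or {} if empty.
Answer: {count=-2, max=32, total=23}

Derivation:
  after event 1 (t=6: INC max by 11): {max=11}
  after event 2 (t=14: DEC max by 3): {max=8}
  after event 3 (t=23: SET max = 39): {max=39}
  after event 4 (t=32: DEL total): {max=39}
  after event 5 (t=40: INC count by 7): {count=7, max=39}
  after event 6 (t=41: SET count = 30): {count=30, max=39}
  after event 7 (t=49: SET total = 36): {count=30, max=39, total=36}
  after event 8 (t=51: SET max = 18): {count=30, max=18, total=36}
  after event 9 (t=57: INC max by 11): {count=30, max=29, total=36}
  after event 10 (t=58: SET count = -2): {count=-2, max=29, total=36}
  after event 11 (t=67: DEC total by 13): {count=-2, max=29, total=23}
  after event 12 (t=68: SET max = 32): {count=-2, max=32, total=23}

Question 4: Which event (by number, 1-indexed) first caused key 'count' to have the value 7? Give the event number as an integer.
Answer: 5

Derivation:
Looking for first event where count becomes 7:
  event 5: count (absent) -> 7  <-- first match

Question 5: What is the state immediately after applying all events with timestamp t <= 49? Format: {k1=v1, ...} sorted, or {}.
Answer: {count=30, max=39, total=36}

Derivation:
Apply events with t <= 49 (7 events):
  after event 1 (t=6: INC max by 11): {max=11}
  after event 2 (t=14: DEC max by 3): {max=8}
  after event 3 (t=23: SET max = 39): {max=39}
  after event 4 (t=32: DEL total): {max=39}
  after event 5 (t=40: INC count by 7): {count=7, max=39}
  after event 6 (t=41: SET count = 30): {count=30, max=39}
  after event 7 (t=49: SET total = 36): {count=30, max=39, total=36}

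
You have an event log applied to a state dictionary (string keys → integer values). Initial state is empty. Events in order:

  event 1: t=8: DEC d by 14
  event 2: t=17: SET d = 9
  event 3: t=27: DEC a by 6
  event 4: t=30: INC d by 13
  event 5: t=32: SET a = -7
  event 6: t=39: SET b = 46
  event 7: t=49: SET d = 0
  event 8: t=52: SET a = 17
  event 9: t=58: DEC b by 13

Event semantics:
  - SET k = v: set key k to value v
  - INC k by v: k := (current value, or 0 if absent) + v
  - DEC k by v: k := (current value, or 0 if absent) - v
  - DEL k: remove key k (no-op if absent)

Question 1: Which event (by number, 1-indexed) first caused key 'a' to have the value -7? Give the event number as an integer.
Looking for first event where a becomes -7:
  event 3: a = -6
  event 4: a = -6
  event 5: a -6 -> -7  <-- first match

Answer: 5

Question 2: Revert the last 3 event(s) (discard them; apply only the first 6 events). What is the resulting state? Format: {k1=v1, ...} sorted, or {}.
Answer: {a=-7, b=46, d=22}

Derivation:
Keep first 6 events (discard last 3):
  after event 1 (t=8: DEC d by 14): {d=-14}
  after event 2 (t=17: SET d = 9): {d=9}
  after event 3 (t=27: DEC a by 6): {a=-6, d=9}
  after event 4 (t=30: INC d by 13): {a=-6, d=22}
  after event 5 (t=32: SET a = -7): {a=-7, d=22}
  after event 6 (t=39: SET b = 46): {a=-7, b=46, d=22}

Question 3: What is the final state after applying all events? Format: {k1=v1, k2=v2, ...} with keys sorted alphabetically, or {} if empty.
  after event 1 (t=8: DEC d by 14): {d=-14}
  after event 2 (t=17: SET d = 9): {d=9}
  after event 3 (t=27: DEC a by 6): {a=-6, d=9}
  after event 4 (t=30: INC d by 13): {a=-6, d=22}
  after event 5 (t=32: SET a = -7): {a=-7, d=22}
  after event 6 (t=39: SET b = 46): {a=-7, b=46, d=22}
  after event 7 (t=49: SET d = 0): {a=-7, b=46, d=0}
  after event 8 (t=52: SET a = 17): {a=17, b=46, d=0}
  after event 9 (t=58: DEC b by 13): {a=17, b=33, d=0}

Answer: {a=17, b=33, d=0}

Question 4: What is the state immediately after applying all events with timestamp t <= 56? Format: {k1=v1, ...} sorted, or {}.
Apply events with t <= 56 (8 events):
  after event 1 (t=8: DEC d by 14): {d=-14}
  after event 2 (t=17: SET d = 9): {d=9}
  after event 3 (t=27: DEC a by 6): {a=-6, d=9}
  after event 4 (t=30: INC d by 13): {a=-6, d=22}
  after event 5 (t=32: SET a = -7): {a=-7, d=22}
  after event 6 (t=39: SET b = 46): {a=-7, b=46, d=22}
  after event 7 (t=49: SET d = 0): {a=-7, b=46, d=0}
  after event 8 (t=52: SET a = 17): {a=17, b=46, d=0}

Answer: {a=17, b=46, d=0}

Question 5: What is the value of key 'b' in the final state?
Answer: 33

Derivation:
Track key 'b' through all 9 events:
  event 1 (t=8: DEC d by 14): b unchanged
  event 2 (t=17: SET d = 9): b unchanged
  event 3 (t=27: DEC a by 6): b unchanged
  event 4 (t=30: INC d by 13): b unchanged
  event 5 (t=32: SET a = -7): b unchanged
  event 6 (t=39: SET b = 46): b (absent) -> 46
  event 7 (t=49: SET d = 0): b unchanged
  event 8 (t=52: SET a = 17): b unchanged
  event 9 (t=58: DEC b by 13): b 46 -> 33
Final: b = 33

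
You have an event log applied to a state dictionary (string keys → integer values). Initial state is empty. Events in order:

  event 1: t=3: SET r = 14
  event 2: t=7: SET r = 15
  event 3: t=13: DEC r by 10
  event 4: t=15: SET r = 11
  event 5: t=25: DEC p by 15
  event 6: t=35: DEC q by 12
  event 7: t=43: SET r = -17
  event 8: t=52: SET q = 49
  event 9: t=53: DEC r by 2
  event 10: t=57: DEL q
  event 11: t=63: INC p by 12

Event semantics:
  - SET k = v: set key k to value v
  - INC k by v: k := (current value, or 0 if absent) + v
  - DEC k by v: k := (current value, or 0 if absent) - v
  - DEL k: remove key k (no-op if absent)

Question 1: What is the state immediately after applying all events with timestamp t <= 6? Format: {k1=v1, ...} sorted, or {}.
Answer: {r=14}

Derivation:
Apply events with t <= 6 (1 events):
  after event 1 (t=3: SET r = 14): {r=14}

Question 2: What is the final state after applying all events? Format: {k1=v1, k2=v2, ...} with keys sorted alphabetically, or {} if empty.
  after event 1 (t=3: SET r = 14): {r=14}
  after event 2 (t=7: SET r = 15): {r=15}
  after event 3 (t=13: DEC r by 10): {r=5}
  after event 4 (t=15: SET r = 11): {r=11}
  after event 5 (t=25: DEC p by 15): {p=-15, r=11}
  after event 6 (t=35: DEC q by 12): {p=-15, q=-12, r=11}
  after event 7 (t=43: SET r = -17): {p=-15, q=-12, r=-17}
  after event 8 (t=52: SET q = 49): {p=-15, q=49, r=-17}
  after event 9 (t=53: DEC r by 2): {p=-15, q=49, r=-19}
  after event 10 (t=57: DEL q): {p=-15, r=-19}
  after event 11 (t=63: INC p by 12): {p=-3, r=-19}

Answer: {p=-3, r=-19}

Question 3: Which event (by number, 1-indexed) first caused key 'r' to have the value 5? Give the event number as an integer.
Looking for first event where r becomes 5:
  event 1: r = 14
  event 2: r = 15
  event 3: r 15 -> 5  <-- first match

Answer: 3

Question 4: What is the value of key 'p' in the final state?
Track key 'p' through all 11 events:
  event 1 (t=3: SET r = 14): p unchanged
  event 2 (t=7: SET r = 15): p unchanged
  event 3 (t=13: DEC r by 10): p unchanged
  event 4 (t=15: SET r = 11): p unchanged
  event 5 (t=25: DEC p by 15): p (absent) -> -15
  event 6 (t=35: DEC q by 12): p unchanged
  event 7 (t=43: SET r = -17): p unchanged
  event 8 (t=52: SET q = 49): p unchanged
  event 9 (t=53: DEC r by 2): p unchanged
  event 10 (t=57: DEL q): p unchanged
  event 11 (t=63: INC p by 12): p -15 -> -3
Final: p = -3

Answer: -3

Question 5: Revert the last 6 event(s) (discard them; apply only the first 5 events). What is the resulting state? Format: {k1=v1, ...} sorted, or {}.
Keep first 5 events (discard last 6):
  after event 1 (t=3: SET r = 14): {r=14}
  after event 2 (t=7: SET r = 15): {r=15}
  after event 3 (t=13: DEC r by 10): {r=5}
  after event 4 (t=15: SET r = 11): {r=11}
  after event 5 (t=25: DEC p by 15): {p=-15, r=11}

Answer: {p=-15, r=11}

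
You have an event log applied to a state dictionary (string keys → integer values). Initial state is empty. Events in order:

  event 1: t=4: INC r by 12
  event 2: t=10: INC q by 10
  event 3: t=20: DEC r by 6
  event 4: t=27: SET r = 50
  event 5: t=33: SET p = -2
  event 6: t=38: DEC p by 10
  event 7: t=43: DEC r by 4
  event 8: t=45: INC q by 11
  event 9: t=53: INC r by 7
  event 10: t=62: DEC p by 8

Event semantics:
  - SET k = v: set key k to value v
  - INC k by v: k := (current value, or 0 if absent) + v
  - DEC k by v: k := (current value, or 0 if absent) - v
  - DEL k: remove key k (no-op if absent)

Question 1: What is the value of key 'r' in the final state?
Answer: 53

Derivation:
Track key 'r' through all 10 events:
  event 1 (t=4: INC r by 12): r (absent) -> 12
  event 2 (t=10: INC q by 10): r unchanged
  event 3 (t=20: DEC r by 6): r 12 -> 6
  event 4 (t=27: SET r = 50): r 6 -> 50
  event 5 (t=33: SET p = -2): r unchanged
  event 6 (t=38: DEC p by 10): r unchanged
  event 7 (t=43: DEC r by 4): r 50 -> 46
  event 8 (t=45: INC q by 11): r unchanged
  event 9 (t=53: INC r by 7): r 46 -> 53
  event 10 (t=62: DEC p by 8): r unchanged
Final: r = 53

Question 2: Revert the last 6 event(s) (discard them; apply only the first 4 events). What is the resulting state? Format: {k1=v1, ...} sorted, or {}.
Keep first 4 events (discard last 6):
  after event 1 (t=4: INC r by 12): {r=12}
  after event 2 (t=10: INC q by 10): {q=10, r=12}
  after event 3 (t=20: DEC r by 6): {q=10, r=6}
  after event 4 (t=27: SET r = 50): {q=10, r=50}

Answer: {q=10, r=50}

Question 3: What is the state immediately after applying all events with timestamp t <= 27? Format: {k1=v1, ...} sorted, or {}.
Answer: {q=10, r=50}

Derivation:
Apply events with t <= 27 (4 events):
  after event 1 (t=4: INC r by 12): {r=12}
  after event 2 (t=10: INC q by 10): {q=10, r=12}
  after event 3 (t=20: DEC r by 6): {q=10, r=6}
  after event 4 (t=27: SET r = 50): {q=10, r=50}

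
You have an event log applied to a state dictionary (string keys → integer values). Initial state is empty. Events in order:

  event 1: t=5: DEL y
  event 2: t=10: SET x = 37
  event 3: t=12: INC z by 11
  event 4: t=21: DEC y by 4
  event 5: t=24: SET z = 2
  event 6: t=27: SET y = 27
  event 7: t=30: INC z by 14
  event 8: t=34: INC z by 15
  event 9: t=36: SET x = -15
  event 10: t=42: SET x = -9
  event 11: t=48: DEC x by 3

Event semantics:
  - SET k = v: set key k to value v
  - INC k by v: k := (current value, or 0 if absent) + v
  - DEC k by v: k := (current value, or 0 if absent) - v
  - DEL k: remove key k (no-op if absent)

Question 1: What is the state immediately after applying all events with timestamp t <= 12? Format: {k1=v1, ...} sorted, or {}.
Answer: {x=37, z=11}

Derivation:
Apply events with t <= 12 (3 events):
  after event 1 (t=5: DEL y): {}
  after event 2 (t=10: SET x = 37): {x=37}
  after event 3 (t=12: INC z by 11): {x=37, z=11}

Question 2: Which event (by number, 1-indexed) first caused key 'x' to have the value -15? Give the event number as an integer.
Answer: 9

Derivation:
Looking for first event where x becomes -15:
  event 2: x = 37
  event 3: x = 37
  event 4: x = 37
  event 5: x = 37
  event 6: x = 37
  event 7: x = 37
  event 8: x = 37
  event 9: x 37 -> -15  <-- first match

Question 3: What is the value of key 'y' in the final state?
Answer: 27

Derivation:
Track key 'y' through all 11 events:
  event 1 (t=5: DEL y): y (absent) -> (absent)
  event 2 (t=10: SET x = 37): y unchanged
  event 3 (t=12: INC z by 11): y unchanged
  event 4 (t=21: DEC y by 4): y (absent) -> -4
  event 5 (t=24: SET z = 2): y unchanged
  event 6 (t=27: SET y = 27): y -4 -> 27
  event 7 (t=30: INC z by 14): y unchanged
  event 8 (t=34: INC z by 15): y unchanged
  event 9 (t=36: SET x = -15): y unchanged
  event 10 (t=42: SET x = -9): y unchanged
  event 11 (t=48: DEC x by 3): y unchanged
Final: y = 27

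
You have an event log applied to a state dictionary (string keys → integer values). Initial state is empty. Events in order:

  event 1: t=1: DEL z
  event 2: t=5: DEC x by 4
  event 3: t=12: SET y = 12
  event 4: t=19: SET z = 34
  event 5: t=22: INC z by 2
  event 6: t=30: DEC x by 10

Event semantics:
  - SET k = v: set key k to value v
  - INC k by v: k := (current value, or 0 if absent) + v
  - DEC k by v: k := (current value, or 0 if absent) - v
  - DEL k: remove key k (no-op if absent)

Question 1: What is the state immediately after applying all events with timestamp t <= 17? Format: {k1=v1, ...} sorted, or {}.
Answer: {x=-4, y=12}

Derivation:
Apply events with t <= 17 (3 events):
  after event 1 (t=1: DEL z): {}
  after event 2 (t=5: DEC x by 4): {x=-4}
  after event 3 (t=12: SET y = 12): {x=-4, y=12}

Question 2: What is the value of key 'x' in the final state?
Answer: -14

Derivation:
Track key 'x' through all 6 events:
  event 1 (t=1: DEL z): x unchanged
  event 2 (t=5: DEC x by 4): x (absent) -> -4
  event 3 (t=12: SET y = 12): x unchanged
  event 4 (t=19: SET z = 34): x unchanged
  event 5 (t=22: INC z by 2): x unchanged
  event 6 (t=30: DEC x by 10): x -4 -> -14
Final: x = -14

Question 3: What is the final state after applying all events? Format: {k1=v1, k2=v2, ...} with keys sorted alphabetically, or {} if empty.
Answer: {x=-14, y=12, z=36}

Derivation:
  after event 1 (t=1: DEL z): {}
  after event 2 (t=5: DEC x by 4): {x=-4}
  after event 3 (t=12: SET y = 12): {x=-4, y=12}
  after event 4 (t=19: SET z = 34): {x=-4, y=12, z=34}
  after event 5 (t=22: INC z by 2): {x=-4, y=12, z=36}
  after event 6 (t=30: DEC x by 10): {x=-14, y=12, z=36}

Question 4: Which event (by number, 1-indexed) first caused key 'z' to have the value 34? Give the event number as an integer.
Looking for first event where z becomes 34:
  event 4: z (absent) -> 34  <-- first match

Answer: 4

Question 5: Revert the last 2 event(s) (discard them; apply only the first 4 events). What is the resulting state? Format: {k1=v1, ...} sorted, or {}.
Answer: {x=-4, y=12, z=34}

Derivation:
Keep first 4 events (discard last 2):
  after event 1 (t=1: DEL z): {}
  after event 2 (t=5: DEC x by 4): {x=-4}
  after event 3 (t=12: SET y = 12): {x=-4, y=12}
  after event 4 (t=19: SET z = 34): {x=-4, y=12, z=34}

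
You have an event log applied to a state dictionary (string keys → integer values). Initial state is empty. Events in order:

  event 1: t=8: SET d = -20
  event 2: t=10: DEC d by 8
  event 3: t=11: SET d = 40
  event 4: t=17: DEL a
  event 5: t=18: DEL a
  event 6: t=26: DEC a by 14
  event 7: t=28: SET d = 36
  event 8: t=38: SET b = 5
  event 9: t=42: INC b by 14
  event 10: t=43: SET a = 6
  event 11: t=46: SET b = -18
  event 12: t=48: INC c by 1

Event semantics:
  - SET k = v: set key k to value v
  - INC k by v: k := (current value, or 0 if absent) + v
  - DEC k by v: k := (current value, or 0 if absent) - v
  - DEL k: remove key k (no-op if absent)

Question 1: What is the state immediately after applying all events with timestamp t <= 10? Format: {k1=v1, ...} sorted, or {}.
Apply events with t <= 10 (2 events):
  after event 1 (t=8: SET d = -20): {d=-20}
  after event 2 (t=10: DEC d by 8): {d=-28}

Answer: {d=-28}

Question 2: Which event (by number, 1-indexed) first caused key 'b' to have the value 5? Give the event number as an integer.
Answer: 8

Derivation:
Looking for first event where b becomes 5:
  event 8: b (absent) -> 5  <-- first match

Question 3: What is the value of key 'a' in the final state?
Track key 'a' through all 12 events:
  event 1 (t=8: SET d = -20): a unchanged
  event 2 (t=10: DEC d by 8): a unchanged
  event 3 (t=11: SET d = 40): a unchanged
  event 4 (t=17: DEL a): a (absent) -> (absent)
  event 5 (t=18: DEL a): a (absent) -> (absent)
  event 6 (t=26: DEC a by 14): a (absent) -> -14
  event 7 (t=28: SET d = 36): a unchanged
  event 8 (t=38: SET b = 5): a unchanged
  event 9 (t=42: INC b by 14): a unchanged
  event 10 (t=43: SET a = 6): a -14 -> 6
  event 11 (t=46: SET b = -18): a unchanged
  event 12 (t=48: INC c by 1): a unchanged
Final: a = 6

Answer: 6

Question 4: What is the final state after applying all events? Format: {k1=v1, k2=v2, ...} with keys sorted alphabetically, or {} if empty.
Answer: {a=6, b=-18, c=1, d=36}

Derivation:
  after event 1 (t=8: SET d = -20): {d=-20}
  after event 2 (t=10: DEC d by 8): {d=-28}
  after event 3 (t=11: SET d = 40): {d=40}
  after event 4 (t=17: DEL a): {d=40}
  after event 5 (t=18: DEL a): {d=40}
  after event 6 (t=26: DEC a by 14): {a=-14, d=40}
  after event 7 (t=28: SET d = 36): {a=-14, d=36}
  after event 8 (t=38: SET b = 5): {a=-14, b=5, d=36}
  after event 9 (t=42: INC b by 14): {a=-14, b=19, d=36}
  after event 10 (t=43: SET a = 6): {a=6, b=19, d=36}
  after event 11 (t=46: SET b = -18): {a=6, b=-18, d=36}
  after event 12 (t=48: INC c by 1): {a=6, b=-18, c=1, d=36}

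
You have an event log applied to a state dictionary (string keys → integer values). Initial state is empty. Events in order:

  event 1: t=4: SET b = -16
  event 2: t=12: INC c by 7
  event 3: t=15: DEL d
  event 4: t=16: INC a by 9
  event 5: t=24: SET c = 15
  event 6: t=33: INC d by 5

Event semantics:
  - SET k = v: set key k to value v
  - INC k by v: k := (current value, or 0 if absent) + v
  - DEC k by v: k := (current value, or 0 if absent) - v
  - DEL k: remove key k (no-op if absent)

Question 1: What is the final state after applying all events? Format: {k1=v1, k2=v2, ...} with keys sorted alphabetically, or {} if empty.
  after event 1 (t=4: SET b = -16): {b=-16}
  after event 2 (t=12: INC c by 7): {b=-16, c=7}
  after event 3 (t=15: DEL d): {b=-16, c=7}
  after event 4 (t=16: INC a by 9): {a=9, b=-16, c=7}
  after event 5 (t=24: SET c = 15): {a=9, b=-16, c=15}
  after event 6 (t=33: INC d by 5): {a=9, b=-16, c=15, d=5}

Answer: {a=9, b=-16, c=15, d=5}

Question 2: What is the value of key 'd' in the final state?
Track key 'd' through all 6 events:
  event 1 (t=4: SET b = -16): d unchanged
  event 2 (t=12: INC c by 7): d unchanged
  event 3 (t=15: DEL d): d (absent) -> (absent)
  event 4 (t=16: INC a by 9): d unchanged
  event 5 (t=24: SET c = 15): d unchanged
  event 6 (t=33: INC d by 5): d (absent) -> 5
Final: d = 5

Answer: 5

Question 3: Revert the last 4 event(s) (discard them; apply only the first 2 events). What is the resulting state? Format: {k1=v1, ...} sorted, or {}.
Answer: {b=-16, c=7}

Derivation:
Keep first 2 events (discard last 4):
  after event 1 (t=4: SET b = -16): {b=-16}
  after event 2 (t=12: INC c by 7): {b=-16, c=7}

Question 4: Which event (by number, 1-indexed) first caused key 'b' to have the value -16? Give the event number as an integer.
Answer: 1

Derivation:
Looking for first event where b becomes -16:
  event 1: b (absent) -> -16  <-- first match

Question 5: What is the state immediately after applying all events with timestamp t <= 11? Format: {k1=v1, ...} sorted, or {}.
Apply events with t <= 11 (1 events):
  after event 1 (t=4: SET b = -16): {b=-16}

Answer: {b=-16}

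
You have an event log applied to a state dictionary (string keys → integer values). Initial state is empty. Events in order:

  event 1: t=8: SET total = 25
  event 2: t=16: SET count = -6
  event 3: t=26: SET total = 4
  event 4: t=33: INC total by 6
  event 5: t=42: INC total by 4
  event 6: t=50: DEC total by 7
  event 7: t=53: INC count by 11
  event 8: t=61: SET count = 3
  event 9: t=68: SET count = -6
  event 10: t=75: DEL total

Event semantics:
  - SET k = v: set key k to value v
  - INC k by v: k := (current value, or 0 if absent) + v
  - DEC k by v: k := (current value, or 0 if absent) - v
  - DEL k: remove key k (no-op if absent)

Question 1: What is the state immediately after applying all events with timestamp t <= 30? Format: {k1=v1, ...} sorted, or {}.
Answer: {count=-6, total=4}

Derivation:
Apply events with t <= 30 (3 events):
  after event 1 (t=8: SET total = 25): {total=25}
  after event 2 (t=16: SET count = -6): {count=-6, total=25}
  after event 3 (t=26: SET total = 4): {count=-6, total=4}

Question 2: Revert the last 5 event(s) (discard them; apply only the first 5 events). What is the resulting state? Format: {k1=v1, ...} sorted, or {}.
Keep first 5 events (discard last 5):
  after event 1 (t=8: SET total = 25): {total=25}
  after event 2 (t=16: SET count = -6): {count=-6, total=25}
  after event 3 (t=26: SET total = 4): {count=-6, total=4}
  after event 4 (t=33: INC total by 6): {count=-6, total=10}
  after event 5 (t=42: INC total by 4): {count=-6, total=14}

Answer: {count=-6, total=14}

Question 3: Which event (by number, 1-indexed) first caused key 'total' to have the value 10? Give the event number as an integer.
Answer: 4

Derivation:
Looking for first event where total becomes 10:
  event 1: total = 25
  event 2: total = 25
  event 3: total = 4
  event 4: total 4 -> 10  <-- first match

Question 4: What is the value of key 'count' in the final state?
Answer: -6

Derivation:
Track key 'count' through all 10 events:
  event 1 (t=8: SET total = 25): count unchanged
  event 2 (t=16: SET count = -6): count (absent) -> -6
  event 3 (t=26: SET total = 4): count unchanged
  event 4 (t=33: INC total by 6): count unchanged
  event 5 (t=42: INC total by 4): count unchanged
  event 6 (t=50: DEC total by 7): count unchanged
  event 7 (t=53: INC count by 11): count -6 -> 5
  event 8 (t=61: SET count = 3): count 5 -> 3
  event 9 (t=68: SET count = -6): count 3 -> -6
  event 10 (t=75: DEL total): count unchanged
Final: count = -6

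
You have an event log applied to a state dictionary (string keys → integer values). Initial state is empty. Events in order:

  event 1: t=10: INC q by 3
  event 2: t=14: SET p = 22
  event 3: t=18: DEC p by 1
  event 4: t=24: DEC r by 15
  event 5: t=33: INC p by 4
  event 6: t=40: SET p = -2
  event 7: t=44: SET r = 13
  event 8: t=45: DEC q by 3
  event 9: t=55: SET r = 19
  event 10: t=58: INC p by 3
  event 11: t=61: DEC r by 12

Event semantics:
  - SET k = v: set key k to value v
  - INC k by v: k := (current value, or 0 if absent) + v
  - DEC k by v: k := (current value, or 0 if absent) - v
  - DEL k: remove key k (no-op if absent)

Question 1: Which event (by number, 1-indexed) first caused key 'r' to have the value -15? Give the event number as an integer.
Looking for first event where r becomes -15:
  event 4: r (absent) -> -15  <-- first match

Answer: 4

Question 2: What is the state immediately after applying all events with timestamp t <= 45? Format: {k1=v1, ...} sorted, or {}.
Answer: {p=-2, q=0, r=13}

Derivation:
Apply events with t <= 45 (8 events):
  after event 1 (t=10: INC q by 3): {q=3}
  after event 2 (t=14: SET p = 22): {p=22, q=3}
  after event 3 (t=18: DEC p by 1): {p=21, q=3}
  after event 4 (t=24: DEC r by 15): {p=21, q=3, r=-15}
  after event 5 (t=33: INC p by 4): {p=25, q=3, r=-15}
  after event 6 (t=40: SET p = -2): {p=-2, q=3, r=-15}
  after event 7 (t=44: SET r = 13): {p=-2, q=3, r=13}
  after event 8 (t=45: DEC q by 3): {p=-2, q=0, r=13}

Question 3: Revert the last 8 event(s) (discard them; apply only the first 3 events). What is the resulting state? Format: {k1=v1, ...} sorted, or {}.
Answer: {p=21, q=3}

Derivation:
Keep first 3 events (discard last 8):
  after event 1 (t=10: INC q by 3): {q=3}
  after event 2 (t=14: SET p = 22): {p=22, q=3}
  after event 3 (t=18: DEC p by 1): {p=21, q=3}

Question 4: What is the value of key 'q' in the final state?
Track key 'q' through all 11 events:
  event 1 (t=10: INC q by 3): q (absent) -> 3
  event 2 (t=14: SET p = 22): q unchanged
  event 3 (t=18: DEC p by 1): q unchanged
  event 4 (t=24: DEC r by 15): q unchanged
  event 5 (t=33: INC p by 4): q unchanged
  event 6 (t=40: SET p = -2): q unchanged
  event 7 (t=44: SET r = 13): q unchanged
  event 8 (t=45: DEC q by 3): q 3 -> 0
  event 9 (t=55: SET r = 19): q unchanged
  event 10 (t=58: INC p by 3): q unchanged
  event 11 (t=61: DEC r by 12): q unchanged
Final: q = 0

Answer: 0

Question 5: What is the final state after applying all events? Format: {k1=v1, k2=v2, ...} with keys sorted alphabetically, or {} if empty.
Answer: {p=1, q=0, r=7}

Derivation:
  after event 1 (t=10: INC q by 3): {q=3}
  after event 2 (t=14: SET p = 22): {p=22, q=3}
  after event 3 (t=18: DEC p by 1): {p=21, q=3}
  after event 4 (t=24: DEC r by 15): {p=21, q=3, r=-15}
  after event 5 (t=33: INC p by 4): {p=25, q=3, r=-15}
  after event 6 (t=40: SET p = -2): {p=-2, q=3, r=-15}
  after event 7 (t=44: SET r = 13): {p=-2, q=3, r=13}
  after event 8 (t=45: DEC q by 3): {p=-2, q=0, r=13}
  after event 9 (t=55: SET r = 19): {p=-2, q=0, r=19}
  after event 10 (t=58: INC p by 3): {p=1, q=0, r=19}
  after event 11 (t=61: DEC r by 12): {p=1, q=0, r=7}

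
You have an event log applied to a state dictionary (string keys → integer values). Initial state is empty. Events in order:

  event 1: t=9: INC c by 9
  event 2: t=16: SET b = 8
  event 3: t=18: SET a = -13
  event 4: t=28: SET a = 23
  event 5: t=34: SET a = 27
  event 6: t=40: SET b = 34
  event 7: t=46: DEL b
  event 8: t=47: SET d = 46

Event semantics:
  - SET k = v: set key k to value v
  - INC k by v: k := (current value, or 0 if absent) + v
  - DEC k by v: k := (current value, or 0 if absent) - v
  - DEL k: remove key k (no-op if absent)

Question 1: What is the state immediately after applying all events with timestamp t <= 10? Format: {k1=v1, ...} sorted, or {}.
Apply events with t <= 10 (1 events):
  after event 1 (t=9: INC c by 9): {c=9}

Answer: {c=9}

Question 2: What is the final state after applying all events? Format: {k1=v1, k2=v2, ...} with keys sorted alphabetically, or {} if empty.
Answer: {a=27, c=9, d=46}

Derivation:
  after event 1 (t=9: INC c by 9): {c=9}
  after event 2 (t=16: SET b = 8): {b=8, c=9}
  after event 3 (t=18: SET a = -13): {a=-13, b=8, c=9}
  after event 4 (t=28: SET a = 23): {a=23, b=8, c=9}
  after event 5 (t=34: SET a = 27): {a=27, b=8, c=9}
  after event 6 (t=40: SET b = 34): {a=27, b=34, c=9}
  after event 7 (t=46: DEL b): {a=27, c=9}
  after event 8 (t=47: SET d = 46): {a=27, c=9, d=46}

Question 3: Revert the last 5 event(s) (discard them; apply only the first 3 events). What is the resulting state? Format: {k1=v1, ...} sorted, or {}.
Answer: {a=-13, b=8, c=9}

Derivation:
Keep first 3 events (discard last 5):
  after event 1 (t=9: INC c by 9): {c=9}
  after event 2 (t=16: SET b = 8): {b=8, c=9}
  after event 3 (t=18: SET a = -13): {a=-13, b=8, c=9}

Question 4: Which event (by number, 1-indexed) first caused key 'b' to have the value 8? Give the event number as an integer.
Looking for first event where b becomes 8:
  event 2: b (absent) -> 8  <-- first match

Answer: 2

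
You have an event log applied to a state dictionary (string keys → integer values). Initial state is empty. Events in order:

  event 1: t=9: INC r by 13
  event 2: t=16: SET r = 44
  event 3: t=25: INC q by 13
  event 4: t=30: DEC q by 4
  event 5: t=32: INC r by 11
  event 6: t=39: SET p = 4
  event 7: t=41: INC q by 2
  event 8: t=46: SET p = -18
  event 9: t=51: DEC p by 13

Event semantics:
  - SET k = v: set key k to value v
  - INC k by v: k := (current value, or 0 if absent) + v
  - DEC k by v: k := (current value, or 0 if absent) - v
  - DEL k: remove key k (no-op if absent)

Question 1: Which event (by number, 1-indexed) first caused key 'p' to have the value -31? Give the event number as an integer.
Looking for first event where p becomes -31:
  event 6: p = 4
  event 7: p = 4
  event 8: p = -18
  event 9: p -18 -> -31  <-- first match

Answer: 9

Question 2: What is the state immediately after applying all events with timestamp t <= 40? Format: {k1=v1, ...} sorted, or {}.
Answer: {p=4, q=9, r=55}

Derivation:
Apply events with t <= 40 (6 events):
  after event 1 (t=9: INC r by 13): {r=13}
  after event 2 (t=16: SET r = 44): {r=44}
  after event 3 (t=25: INC q by 13): {q=13, r=44}
  after event 4 (t=30: DEC q by 4): {q=9, r=44}
  after event 5 (t=32: INC r by 11): {q=9, r=55}
  after event 6 (t=39: SET p = 4): {p=4, q=9, r=55}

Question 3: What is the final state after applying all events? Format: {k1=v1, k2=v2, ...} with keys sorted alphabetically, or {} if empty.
Answer: {p=-31, q=11, r=55}

Derivation:
  after event 1 (t=9: INC r by 13): {r=13}
  after event 2 (t=16: SET r = 44): {r=44}
  after event 3 (t=25: INC q by 13): {q=13, r=44}
  after event 4 (t=30: DEC q by 4): {q=9, r=44}
  after event 5 (t=32: INC r by 11): {q=9, r=55}
  after event 6 (t=39: SET p = 4): {p=4, q=9, r=55}
  after event 7 (t=41: INC q by 2): {p=4, q=11, r=55}
  after event 8 (t=46: SET p = -18): {p=-18, q=11, r=55}
  after event 9 (t=51: DEC p by 13): {p=-31, q=11, r=55}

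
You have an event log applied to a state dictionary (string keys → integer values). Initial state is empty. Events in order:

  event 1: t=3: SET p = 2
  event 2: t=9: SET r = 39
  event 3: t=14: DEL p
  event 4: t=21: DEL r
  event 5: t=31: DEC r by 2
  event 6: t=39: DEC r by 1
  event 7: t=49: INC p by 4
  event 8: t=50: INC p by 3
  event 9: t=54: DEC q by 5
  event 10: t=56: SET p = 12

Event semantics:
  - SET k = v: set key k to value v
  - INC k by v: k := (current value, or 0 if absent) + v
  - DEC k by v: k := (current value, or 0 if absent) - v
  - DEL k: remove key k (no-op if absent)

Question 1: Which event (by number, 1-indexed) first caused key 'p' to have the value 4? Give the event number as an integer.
Answer: 7

Derivation:
Looking for first event where p becomes 4:
  event 1: p = 2
  event 2: p = 2
  event 3: p = (absent)
  event 7: p (absent) -> 4  <-- first match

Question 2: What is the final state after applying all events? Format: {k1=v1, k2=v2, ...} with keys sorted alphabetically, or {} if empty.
  after event 1 (t=3: SET p = 2): {p=2}
  after event 2 (t=9: SET r = 39): {p=2, r=39}
  after event 3 (t=14: DEL p): {r=39}
  after event 4 (t=21: DEL r): {}
  after event 5 (t=31: DEC r by 2): {r=-2}
  after event 6 (t=39: DEC r by 1): {r=-3}
  after event 7 (t=49: INC p by 4): {p=4, r=-3}
  after event 8 (t=50: INC p by 3): {p=7, r=-3}
  after event 9 (t=54: DEC q by 5): {p=7, q=-5, r=-3}
  after event 10 (t=56: SET p = 12): {p=12, q=-5, r=-3}

Answer: {p=12, q=-5, r=-3}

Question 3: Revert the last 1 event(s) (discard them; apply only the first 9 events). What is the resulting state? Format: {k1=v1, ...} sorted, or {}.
Keep first 9 events (discard last 1):
  after event 1 (t=3: SET p = 2): {p=2}
  after event 2 (t=9: SET r = 39): {p=2, r=39}
  after event 3 (t=14: DEL p): {r=39}
  after event 4 (t=21: DEL r): {}
  after event 5 (t=31: DEC r by 2): {r=-2}
  after event 6 (t=39: DEC r by 1): {r=-3}
  after event 7 (t=49: INC p by 4): {p=4, r=-3}
  after event 8 (t=50: INC p by 3): {p=7, r=-3}
  after event 9 (t=54: DEC q by 5): {p=7, q=-5, r=-3}

Answer: {p=7, q=-5, r=-3}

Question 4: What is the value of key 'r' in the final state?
Track key 'r' through all 10 events:
  event 1 (t=3: SET p = 2): r unchanged
  event 2 (t=9: SET r = 39): r (absent) -> 39
  event 3 (t=14: DEL p): r unchanged
  event 4 (t=21: DEL r): r 39 -> (absent)
  event 5 (t=31: DEC r by 2): r (absent) -> -2
  event 6 (t=39: DEC r by 1): r -2 -> -3
  event 7 (t=49: INC p by 4): r unchanged
  event 8 (t=50: INC p by 3): r unchanged
  event 9 (t=54: DEC q by 5): r unchanged
  event 10 (t=56: SET p = 12): r unchanged
Final: r = -3

Answer: -3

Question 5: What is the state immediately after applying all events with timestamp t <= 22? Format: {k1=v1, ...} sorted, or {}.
Answer: {}

Derivation:
Apply events with t <= 22 (4 events):
  after event 1 (t=3: SET p = 2): {p=2}
  after event 2 (t=9: SET r = 39): {p=2, r=39}
  after event 3 (t=14: DEL p): {r=39}
  after event 4 (t=21: DEL r): {}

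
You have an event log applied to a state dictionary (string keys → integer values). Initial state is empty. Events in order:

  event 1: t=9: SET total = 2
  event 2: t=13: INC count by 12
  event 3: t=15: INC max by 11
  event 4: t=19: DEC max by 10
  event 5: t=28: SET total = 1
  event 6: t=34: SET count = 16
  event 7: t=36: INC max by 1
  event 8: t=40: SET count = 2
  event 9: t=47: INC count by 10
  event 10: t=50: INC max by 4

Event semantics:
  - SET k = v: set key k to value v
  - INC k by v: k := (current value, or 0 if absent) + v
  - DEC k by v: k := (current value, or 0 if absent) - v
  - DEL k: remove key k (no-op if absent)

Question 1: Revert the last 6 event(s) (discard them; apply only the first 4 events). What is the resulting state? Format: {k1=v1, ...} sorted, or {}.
Keep first 4 events (discard last 6):
  after event 1 (t=9: SET total = 2): {total=2}
  after event 2 (t=13: INC count by 12): {count=12, total=2}
  after event 3 (t=15: INC max by 11): {count=12, max=11, total=2}
  after event 4 (t=19: DEC max by 10): {count=12, max=1, total=2}

Answer: {count=12, max=1, total=2}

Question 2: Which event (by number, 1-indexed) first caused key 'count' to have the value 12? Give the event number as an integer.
Answer: 2

Derivation:
Looking for first event where count becomes 12:
  event 2: count (absent) -> 12  <-- first match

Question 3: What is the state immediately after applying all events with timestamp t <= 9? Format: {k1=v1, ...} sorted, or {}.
Apply events with t <= 9 (1 events):
  after event 1 (t=9: SET total = 2): {total=2}

Answer: {total=2}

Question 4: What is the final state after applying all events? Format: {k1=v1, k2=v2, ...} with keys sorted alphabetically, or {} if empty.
  after event 1 (t=9: SET total = 2): {total=2}
  after event 2 (t=13: INC count by 12): {count=12, total=2}
  after event 3 (t=15: INC max by 11): {count=12, max=11, total=2}
  after event 4 (t=19: DEC max by 10): {count=12, max=1, total=2}
  after event 5 (t=28: SET total = 1): {count=12, max=1, total=1}
  after event 6 (t=34: SET count = 16): {count=16, max=1, total=1}
  after event 7 (t=36: INC max by 1): {count=16, max=2, total=1}
  after event 8 (t=40: SET count = 2): {count=2, max=2, total=1}
  after event 9 (t=47: INC count by 10): {count=12, max=2, total=1}
  after event 10 (t=50: INC max by 4): {count=12, max=6, total=1}

Answer: {count=12, max=6, total=1}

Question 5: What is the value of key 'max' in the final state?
Track key 'max' through all 10 events:
  event 1 (t=9: SET total = 2): max unchanged
  event 2 (t=13: INC count by 12): max unchanged
  event 3 (t=15: INC max by 11): max (absent) -> 11
  event 4 (t=19: DEC max by 10): max 11 -> 1
  event 5 (t=28: SET total = 1): max unchanged
  event 6 (t=34: SET count = 16): max unchanged
  event 7 (t=36: INC max by 1): max 1 -> 2
  event 8 (t=40: SET count = 2): max unchanged
  event 9 (t=47: INC count by 10): max unchanged
  event 10 (t=50: INC max by 4): max 2 -> 6
Final: max = 6

Answer: 6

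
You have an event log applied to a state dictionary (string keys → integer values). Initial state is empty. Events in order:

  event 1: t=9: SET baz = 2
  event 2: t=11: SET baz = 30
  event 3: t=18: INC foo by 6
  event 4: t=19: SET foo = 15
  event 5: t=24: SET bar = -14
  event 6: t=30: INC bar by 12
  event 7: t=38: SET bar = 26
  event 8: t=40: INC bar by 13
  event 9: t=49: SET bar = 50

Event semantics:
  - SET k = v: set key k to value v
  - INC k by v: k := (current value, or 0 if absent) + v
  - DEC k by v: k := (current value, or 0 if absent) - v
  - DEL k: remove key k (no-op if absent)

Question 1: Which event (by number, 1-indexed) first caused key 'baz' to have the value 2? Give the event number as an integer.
Answer: 1

Derivation:
Looking for first event where baz becomes 2:
  event 1: baz (absent) -> 2  <-- first match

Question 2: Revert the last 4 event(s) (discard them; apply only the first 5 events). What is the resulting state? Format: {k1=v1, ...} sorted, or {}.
Answer: {bar=-14, baz=30, foo=15}

Derivation:
Keep first 5 events (discard last 4):
  after event 1 (t=9: SET baz = 2): {baz=2}
  after event 2 (t=11: SET baz = 30): {baz=30}
  after event 3 (t=18: INC foo by 6): {baz=30, foo=6}
  after event 4 (t=19: SET foo = 15): {baz=30, foo=15}
  after event 5 (t=24: SET bar = -14): {bar=-14, baz=30, foo=15}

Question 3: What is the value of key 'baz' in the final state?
Answer: 30

Derivation:
Track key 'baz' through all 9 events:
  event 1 (t=9: SET baz = 2): baz (absent) -> 2
  event 2 (t=11: SET baz = 30): baz 2 -> 30
  event 3 (t=18: INC foo by 6): baz unchanged
  event 4 (t=19: SET foo = 15): baz unchanged
  event 5 (t=24: SET bar = -14): baz unchanged
  event 6 (t=30: INC bar by 12): baz unchanged
  event 7 (t=38: SET bar = 26): baz unchanged
  event 8 (t=40: INC bar by 13): baz unchanged
  event 9 (t=49: SET bar = 50): baz unchanged
Final: baz = 30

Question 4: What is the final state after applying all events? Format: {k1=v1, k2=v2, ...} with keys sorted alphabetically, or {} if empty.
Answer: {bar=50, baz=30, foo=15}

Derivation:
  after event 1 (t=9: SET baz = 2): {baz=2}
  after event 2 (t=11: SET baz = 30): {baz=30}
  after event 3 (t=18: INC foo by 6): {baz=30, foo=6}
  after event 4 (t=19: SET foo = 15): {baz=30, foo=15}
  after event 5 (t=24: SET bar = -14): {bar=-14, baz=30, foo=15}
  after event 6 (t=30: INC bar by 12): {bar=-2, baz=30, foo=15}
  after event 7 (t=38: SET bar = 26): {bar=26, baz=30, foo=15}
  after event 8 (t=40: INC bar by 13): {bar=39, baz=30, foo=15}
  after event 9 (t=49: SET bar = 50): {bar=50, baz=30, foo=15}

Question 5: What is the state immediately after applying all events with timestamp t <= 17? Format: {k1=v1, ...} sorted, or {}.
Apply events with t <= 17 (2 events):
  after event 1 (t=9: SET baz = 2): {baz=2}
  after event 2 (t=11: SET baz = 30): {baz=30}

Answer: {baz=30}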